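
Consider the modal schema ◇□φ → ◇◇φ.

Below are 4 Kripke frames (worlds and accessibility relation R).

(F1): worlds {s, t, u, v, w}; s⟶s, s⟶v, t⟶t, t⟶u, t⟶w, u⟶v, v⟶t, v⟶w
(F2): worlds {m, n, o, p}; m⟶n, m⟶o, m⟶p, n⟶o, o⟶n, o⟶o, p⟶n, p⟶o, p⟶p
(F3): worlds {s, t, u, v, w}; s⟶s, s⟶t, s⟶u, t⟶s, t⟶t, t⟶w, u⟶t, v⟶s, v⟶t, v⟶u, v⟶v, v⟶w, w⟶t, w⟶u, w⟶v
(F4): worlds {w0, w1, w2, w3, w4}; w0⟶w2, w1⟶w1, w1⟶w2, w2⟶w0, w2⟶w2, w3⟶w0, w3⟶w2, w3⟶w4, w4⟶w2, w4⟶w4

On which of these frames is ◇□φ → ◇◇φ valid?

This is the axiom for a generalized confluence (Geach) condition; its first-order frame correspondent is ∀x ∀y (xRy → ∃w (yRw ∧ xR²w)).
(F1): fails — tRw but no w* with wRw* and tR²w*.
(F2): satisfies the condition.
(F3): satisfies the condition.
(F4): satisfies the condition.

(F2), (F3), (F4)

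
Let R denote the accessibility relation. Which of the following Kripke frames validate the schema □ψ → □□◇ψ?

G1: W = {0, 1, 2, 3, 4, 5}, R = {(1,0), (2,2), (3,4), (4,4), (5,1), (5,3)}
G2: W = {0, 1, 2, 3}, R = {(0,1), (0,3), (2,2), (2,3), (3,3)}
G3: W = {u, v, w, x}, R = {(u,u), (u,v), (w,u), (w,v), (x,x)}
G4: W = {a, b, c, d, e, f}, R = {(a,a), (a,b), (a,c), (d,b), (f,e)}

The schema corresponds to a generalized confluence (Geach) condition: ∀x ∀z (xR²z → ∃w (xRw ∧ zRw)).
G1: fails — 5R²0 but no w with 5Rw and 0Rw.
G2: condition met.
G3: fails — uR²v but no t with uRt and vRt.
G4: fails — aR²b but no w with aRw and bRw.
Valid on: G2.

G2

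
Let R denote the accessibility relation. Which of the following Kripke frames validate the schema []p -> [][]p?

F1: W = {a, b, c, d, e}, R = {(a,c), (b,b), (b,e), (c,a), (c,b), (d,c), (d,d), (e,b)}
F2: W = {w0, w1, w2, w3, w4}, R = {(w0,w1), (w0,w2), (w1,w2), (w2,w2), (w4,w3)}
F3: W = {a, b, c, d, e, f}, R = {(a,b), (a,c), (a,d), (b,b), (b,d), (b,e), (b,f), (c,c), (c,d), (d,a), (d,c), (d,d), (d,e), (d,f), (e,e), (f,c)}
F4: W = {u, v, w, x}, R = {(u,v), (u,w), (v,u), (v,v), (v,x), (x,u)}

Frame correspondent (Sahlqvist): forall x forall y forall z (Rxy & Ryz -> Rxz) — i.e. transitivity.
F1: fails — Reb and Rbe but not Ree.
F2: holds.
F3: fails — Rcd and Rde but not Rce.
F4: fails — Ruv and Rvu but not Ruu.

F2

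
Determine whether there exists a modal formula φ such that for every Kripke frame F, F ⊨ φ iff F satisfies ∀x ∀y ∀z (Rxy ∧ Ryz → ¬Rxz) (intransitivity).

No — not modally definable

If a class were modally definable it would be closed under surjective bounded morphisms (Goldblatt–Thomason).
The 7-cycle (worlds s,t,u,v,w,x,y with s→t→u→v→w→x→y→s) is intransitive. Mapping every world to a single reflexive point • is a surjective bounded morphism; the reflexive point is not intransitive (R••∧R•• but R••).
Hence intransitivity is not modally definable.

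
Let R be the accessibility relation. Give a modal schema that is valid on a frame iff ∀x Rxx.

□p → p

This is reflexivity; the standard corresponding axiom is T: □p → p.
Suppose □p→p is valid. At any x set V(p)={w : Rxw}. Then □p holds at x, so p holds at x, i.e. Rxx.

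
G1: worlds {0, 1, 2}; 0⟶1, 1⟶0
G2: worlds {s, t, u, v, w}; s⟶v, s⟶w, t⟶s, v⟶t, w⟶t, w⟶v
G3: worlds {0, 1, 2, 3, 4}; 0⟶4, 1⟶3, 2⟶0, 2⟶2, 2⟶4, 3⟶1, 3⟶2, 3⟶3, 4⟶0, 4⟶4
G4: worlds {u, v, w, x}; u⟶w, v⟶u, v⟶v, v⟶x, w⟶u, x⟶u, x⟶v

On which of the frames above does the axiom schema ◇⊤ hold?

The schema corresponds to seriality: ∀x ∃y Rxy.
G1: fails — world 2 has no successor.
G2: fails — world u has no successor.
G3: holds.
G4: holds.
Valid on: G3, G4.

G3, G4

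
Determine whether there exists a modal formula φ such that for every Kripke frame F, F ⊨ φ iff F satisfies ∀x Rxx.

This is a Sahlqvist condition; the T axiom □q → q defines it.

Yes, by □q → q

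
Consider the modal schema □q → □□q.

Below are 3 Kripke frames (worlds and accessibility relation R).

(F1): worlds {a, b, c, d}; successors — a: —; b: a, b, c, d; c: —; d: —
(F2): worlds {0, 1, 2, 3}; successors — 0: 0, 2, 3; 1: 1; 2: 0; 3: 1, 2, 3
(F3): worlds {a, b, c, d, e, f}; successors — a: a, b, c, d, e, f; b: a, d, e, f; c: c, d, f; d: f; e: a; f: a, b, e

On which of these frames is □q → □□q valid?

(F1)

Frame correspondent (Sahlqvist): ∀x ∀y ∀z (Rxy ∧ Ryz → Rxz) — i.e. transitivity.
(F1): holds.
(F2): fails — R32 and R20 but not R30.
(F3): fails — Rcf and Rfe but not Rce.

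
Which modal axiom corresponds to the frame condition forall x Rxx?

□q → q

This is reflexivity; the standard corresponding axiom is T: □q → q.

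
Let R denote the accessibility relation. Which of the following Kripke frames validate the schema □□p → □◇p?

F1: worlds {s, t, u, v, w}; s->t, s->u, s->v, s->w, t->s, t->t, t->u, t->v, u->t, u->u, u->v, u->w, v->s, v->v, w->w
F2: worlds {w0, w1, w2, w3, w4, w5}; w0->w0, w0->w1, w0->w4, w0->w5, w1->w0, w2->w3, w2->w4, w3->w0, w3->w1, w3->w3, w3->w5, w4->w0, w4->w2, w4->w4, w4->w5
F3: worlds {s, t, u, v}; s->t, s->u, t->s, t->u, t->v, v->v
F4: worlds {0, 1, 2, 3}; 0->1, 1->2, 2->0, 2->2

F1, F4

Frame correspondent (Sahlqvist): ∀x ∀z (xRz → ∃w (xR²w ∧ zRw)) — i.e. a generalized confluence (Geach) condition.
F1: holds.
F2: fails — w0Rw5 but no w with w0R²w and w5Rw.
F3: fails — sRu but no w with sR²w and uRw.
F4: holds.
Valid on: F1, F4.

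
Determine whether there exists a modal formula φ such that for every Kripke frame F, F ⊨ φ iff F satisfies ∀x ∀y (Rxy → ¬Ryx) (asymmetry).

No

Modal frame validity is preserved under surjective bounded morphisms.
The 3-cycle (worlds s,t,u with s→t→u→s) is asymmetric. Mapping every world to a single reflexive point • is a surjective bounded morphism, and the reflexive point is not asymmetric (R•• but asymmetry requires ¬R••).
Hence asymmetry is not modally definable.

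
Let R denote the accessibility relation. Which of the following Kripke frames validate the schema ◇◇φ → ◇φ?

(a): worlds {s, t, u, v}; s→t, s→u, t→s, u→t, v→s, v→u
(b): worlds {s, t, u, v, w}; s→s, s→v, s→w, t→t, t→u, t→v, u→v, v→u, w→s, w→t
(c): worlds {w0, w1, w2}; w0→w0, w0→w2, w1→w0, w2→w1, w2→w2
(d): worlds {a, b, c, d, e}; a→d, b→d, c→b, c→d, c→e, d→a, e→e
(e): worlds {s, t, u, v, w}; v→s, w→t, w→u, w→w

(e)

This is the axiom for transitivity; its first-order frame correspondent is ∀x ∀y ∀z (Rxy ∧ Ryz → Rxz).
(a): fails — Rut and Rts but not Rus.
(b): fails — Ruv and Rvu but not Ruu.
(c): fails — Rw1w0 and Rw0w2 but not Rw1w2.
(d): fails — Rcd and Rda but not Rca.
(e): holds.
Valid on: (e).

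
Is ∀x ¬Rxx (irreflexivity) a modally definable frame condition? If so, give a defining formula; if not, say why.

No — not modally definable

Any modally definable frame class is closed under surjective bounded morphisms.
The 4-cycle (worlds 0,1,2,3 with 0→1→2→3→0) is irreflexive, and the map sending every world to a single reflexive point • is a surjective bounded morphism (forth: every edge maps to (•,•); back: every world has a successor). So any modal formula valid on the 4-cycle is also valid on the reflexive point, which is not irreflexive.
So no modal formula (or set of formulas) defines exactly the irreflexive frames.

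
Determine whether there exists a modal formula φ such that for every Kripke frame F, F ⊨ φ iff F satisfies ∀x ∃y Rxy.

Yes — defined by □p → ◇p

This is a Sahlqvist condition; the D axiom □p → ◇p defines it.
Suppose □p→◇p is valid. At any x set V(p)=W. Then □p at x, so ◇p at x, so x has a successor.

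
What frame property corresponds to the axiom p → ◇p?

reflexivity

Replacing p by ¬p and contraposing gives the equivalent schema □p → p.
Suppose □p→p is valid. At any x set V(p)={w : Rxw}. Then □p holds at x, so p holds at x, i.e. Rxx.
Conversely, on a frame with reflexivity the schema holds at every world under every valuation.
Frame condition: ∀x Rxx.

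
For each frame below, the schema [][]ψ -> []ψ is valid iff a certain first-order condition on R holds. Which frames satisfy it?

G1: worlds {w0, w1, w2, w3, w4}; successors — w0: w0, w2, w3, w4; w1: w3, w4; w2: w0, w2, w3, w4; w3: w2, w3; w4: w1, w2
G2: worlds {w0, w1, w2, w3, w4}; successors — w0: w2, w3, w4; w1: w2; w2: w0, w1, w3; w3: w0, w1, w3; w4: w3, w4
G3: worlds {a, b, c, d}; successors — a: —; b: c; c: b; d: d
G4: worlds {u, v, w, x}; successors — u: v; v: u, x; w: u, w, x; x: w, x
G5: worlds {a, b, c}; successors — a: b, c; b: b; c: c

G5

This is the axiom for density; its first-order frame correspondent is forall x forall y (Rxy -> exists z (Rxz & Rzy)).
G1: fails — Rw4w1 but no z with Rw4z and Rzw1.
G2: fails — Rw1w2 but no z with Rw1z and Rzw2.
G3: fails — Rbc but no z with Rbz and Rzc.
G4: fails — Ruv but no z with Ruz and Rzv.
G5: condition met.
Valid on: G5.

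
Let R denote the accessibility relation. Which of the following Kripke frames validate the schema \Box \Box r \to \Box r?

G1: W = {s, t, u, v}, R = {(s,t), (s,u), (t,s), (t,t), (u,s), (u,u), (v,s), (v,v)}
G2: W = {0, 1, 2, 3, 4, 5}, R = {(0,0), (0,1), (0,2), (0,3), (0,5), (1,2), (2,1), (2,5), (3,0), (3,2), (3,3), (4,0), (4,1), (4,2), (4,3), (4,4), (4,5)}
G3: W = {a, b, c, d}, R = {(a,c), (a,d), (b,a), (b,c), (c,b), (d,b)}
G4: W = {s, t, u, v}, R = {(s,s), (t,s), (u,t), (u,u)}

G1, G4

The schema corresponds to density: \forall x \forall y (Rxy \to \exists z (Rxz \wedge Rzy)).
G1: holds.
G2: fails — R12 but no z with R1z and Rz2.
G3: fails — Rba but no z with Rbz and Rza.
G4: holds.
Valid on: G1, G4.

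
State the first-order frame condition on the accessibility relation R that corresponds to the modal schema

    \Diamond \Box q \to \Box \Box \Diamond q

\forall x \forall y \forall z ((xRy \wedge x R^2 z) \to \exists w (yRw \wedge zRw))

This is a Sahlqvist (Geach-type) schema ◇^1□^1q → □^2◇^1q.
Minimal-valuation argument: fix x; take any y with xR^1y and any z with xR^2z. Set V(q) to the set of worlds R-reachable from y in exactly 1 step. Then □^1q holds at y, so the antecedent holds at x; validity forces ◇^1q at z, giving a w with zR^1w and yR^1w.
First-order correspondent: \forall x \forall y \forall z ((xRy \wedge x R^2 z) \to \exists w (yRw \wedge zRw)).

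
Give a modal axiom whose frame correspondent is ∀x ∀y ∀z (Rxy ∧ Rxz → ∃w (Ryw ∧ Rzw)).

◇□r → □◇r

This is convergence; the standard corresponding axiom is .2: ◇□r → □◇r.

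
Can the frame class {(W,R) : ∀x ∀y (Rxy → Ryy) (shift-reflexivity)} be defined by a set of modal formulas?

This is a Sahlqvist condition; the T□ axiom □(□r → r) defines it.
Suppose □(□r→r) is valid. Take Rxy and set V(r)={w : Ryw}. Then at y, □r holds; since □(□r→r) at x, □r→r at y, so r at y, i.e. Ryy.

Yes — defined by □(□r → r)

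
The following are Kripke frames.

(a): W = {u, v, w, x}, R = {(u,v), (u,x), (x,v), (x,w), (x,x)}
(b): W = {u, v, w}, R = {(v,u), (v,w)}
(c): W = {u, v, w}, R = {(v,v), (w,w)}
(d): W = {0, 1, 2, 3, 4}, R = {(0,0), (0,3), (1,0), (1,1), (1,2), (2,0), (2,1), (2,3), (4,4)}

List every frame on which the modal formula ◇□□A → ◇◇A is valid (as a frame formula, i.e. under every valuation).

(c)

This is the axiom for a generalized confluence (Geach) condition; its first-order frame correspondent is ∀x ∀y (xRy → ∃w (yR²w ∧ xR²w)).
(a): fails — uRv but no t with vR²t and uR²t.
(b): fails — vRu but no t with uR²t and vR²t.
(c): condition met.
(d): fails — 0R3 but no w with 3R²w and 0R²w.
Valid on: (c).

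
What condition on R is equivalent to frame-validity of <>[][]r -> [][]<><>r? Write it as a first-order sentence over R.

forall x forall y forall z ((xRy & x R^2 z) -> exists w (y R^2 w & z R^2 w))

This is a Sahlqvist (Geach-type) schema ◇^1□^2r → □^2◇^2r.
Minimal-valuation argument: fix x; take any y with xR^1y and any z with xR^2z. Set V(r) to the set of worlds R-reachable from y in exactly 2 steps. Then □^2r holds at y, so the antecedent holds at x; validity forces ◇^2r at z, giving a w with zR^2w and yR^2w.
First-order correspondent: forall x forall y forall z ((xRy & x R^2 z) -> exists w (y R^2 w & z R^2 w)).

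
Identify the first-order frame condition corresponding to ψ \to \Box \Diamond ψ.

symmetry

Suppose ψ→□◇ψ is valid. Take Rxy and set V(ψ)={x}. Then ψ at x, so □◇ψ at x, so ◇ψ at y, so some z with Ryz has ψ; z=x, i.e. Ryx.
Conversely, any frame satisfying \forall x \forall y (Rxy \to Ryx) validates the schema.
Frame condition: \forall x \forall y (Rxy \to Ryx).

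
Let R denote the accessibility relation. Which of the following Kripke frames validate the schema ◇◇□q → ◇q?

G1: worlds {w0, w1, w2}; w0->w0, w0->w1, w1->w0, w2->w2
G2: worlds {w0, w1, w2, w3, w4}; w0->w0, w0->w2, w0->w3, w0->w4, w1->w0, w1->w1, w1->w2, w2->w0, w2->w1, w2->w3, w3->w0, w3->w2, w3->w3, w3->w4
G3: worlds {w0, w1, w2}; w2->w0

G1, G3

This is the axiom for a generalized confluence (Geach) condition; its first-order frame correspondent is ∀x ∀y (xR²y → ∃w (yRw ∧ xRw)).
G1: satisfies the condition.
G2: fails — w0R²w4 but no w with w4Rw and w0Rw.
G3: satisfies the condition.
Valid on: G1, G3.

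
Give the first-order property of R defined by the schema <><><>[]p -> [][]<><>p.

forall x forall y forall z ((x R^3 y & x R^2 z) -> exists w (yRw & z R^2 w))

This is a Sahlqvist (Geach-type) schema ◇^3□^1p → □^2◇^2p.
Minimal-valuation argument: fix x; take any y with xR^3y and any z with xR^2z. Set V(p) to the set of worlds R-reachable from y in exactly 1 step. Then □^1p holds at y, so the antecedent holds at x; validity forces ◇^2p at z, giving a w with zR^2w and yR^1w.
First-order correspondent: forall x forall y forall z ((x R^3 y & x R^2 z) -> exists w (yRw & z R^2 w)).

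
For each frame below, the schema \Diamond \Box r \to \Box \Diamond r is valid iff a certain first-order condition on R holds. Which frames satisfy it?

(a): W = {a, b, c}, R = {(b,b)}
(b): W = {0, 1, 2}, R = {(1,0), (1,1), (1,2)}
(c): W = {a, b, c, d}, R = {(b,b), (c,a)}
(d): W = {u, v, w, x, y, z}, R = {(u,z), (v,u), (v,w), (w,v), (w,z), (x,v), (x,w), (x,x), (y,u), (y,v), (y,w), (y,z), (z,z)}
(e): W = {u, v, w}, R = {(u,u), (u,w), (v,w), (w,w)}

Frame correspondent (Sahlqvist): \forall x \forall y \forall z (Rxy \wedge Rxz \to \exists w (Ryw \wedge Rzw)) — i.e. convergence.
(a): satisfies the condition.
(b): fails — R12 and R12 but 2 and 2 have no common successor.
(c): fails — Rca and Rca but a and a have no common successor.
(d): fails — Rwv and Rwz but v and z have no common successor.
(e): satisfies the condition.
Valid on: (a), (e).

(a), (e)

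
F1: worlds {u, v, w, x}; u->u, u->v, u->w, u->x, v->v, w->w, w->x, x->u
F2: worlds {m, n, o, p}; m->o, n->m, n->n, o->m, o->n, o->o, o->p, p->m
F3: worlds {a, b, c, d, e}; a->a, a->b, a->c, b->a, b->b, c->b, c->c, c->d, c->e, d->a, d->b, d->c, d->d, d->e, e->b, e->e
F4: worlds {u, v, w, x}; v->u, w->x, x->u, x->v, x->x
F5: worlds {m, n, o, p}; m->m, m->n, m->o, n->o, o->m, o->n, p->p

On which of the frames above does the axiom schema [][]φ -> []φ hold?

Frame correspondent (Sahlqvist): forall x forall y (Rxy -> exists z (Rxz & Rzy)) — i.e. density.
F1: satisfies the condition.
F2: fails — Rpm but no z with Rpz and Rzm.
F3: satisfies the condition.
F4: fails — Rvu but no z with Rvz and Rzu.
F5: fails — Rno but no z with Rnz and Rzo.
Valid on: F1, F3.

F1, F3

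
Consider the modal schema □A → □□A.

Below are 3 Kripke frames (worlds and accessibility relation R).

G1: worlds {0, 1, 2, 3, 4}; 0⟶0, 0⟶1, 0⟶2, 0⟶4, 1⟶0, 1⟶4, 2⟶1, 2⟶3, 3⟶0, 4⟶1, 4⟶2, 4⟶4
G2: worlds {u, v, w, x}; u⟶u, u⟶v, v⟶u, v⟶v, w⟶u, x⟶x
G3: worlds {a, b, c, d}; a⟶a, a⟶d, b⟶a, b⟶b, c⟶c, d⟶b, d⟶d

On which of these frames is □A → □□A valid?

This is the axiom for transitivity; its first-order frame correspondent is ∀x ∀y ∀z (Rxy ∧ Ryz → Rxz).
G1: fails — R10 and R02 but not R12.
G2: fails — Rwu and Ruv but not Rwv.
G3: fails — Rba and Rad but not Rbd.

none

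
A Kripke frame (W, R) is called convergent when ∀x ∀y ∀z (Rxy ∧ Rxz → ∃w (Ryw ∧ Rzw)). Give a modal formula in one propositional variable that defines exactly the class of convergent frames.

◇□q → □◇q

This is convergence; the standard corresponding axiom is .2: ◇□q → □◇q.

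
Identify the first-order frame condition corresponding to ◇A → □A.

Suppose ◇A→□A is valid. Take Rxy, Rxz and set V(A)={y}. Then ◇A at x, so □A at x, so A at z, i.e. z=y.

Partial functionality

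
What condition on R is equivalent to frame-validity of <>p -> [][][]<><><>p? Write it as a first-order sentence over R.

forall x forall y forall z ((xRy & x R^3 z) -> exists w (y = w & z R^3 w))

This is a Sahlqvist (Geach-type) schema ◇^1□^0p → □^3◇^3p.
First-order correspondent: forall x forall y forall z ((xRy & x R^3 z) -> exists w (y = w & z R^3 w)).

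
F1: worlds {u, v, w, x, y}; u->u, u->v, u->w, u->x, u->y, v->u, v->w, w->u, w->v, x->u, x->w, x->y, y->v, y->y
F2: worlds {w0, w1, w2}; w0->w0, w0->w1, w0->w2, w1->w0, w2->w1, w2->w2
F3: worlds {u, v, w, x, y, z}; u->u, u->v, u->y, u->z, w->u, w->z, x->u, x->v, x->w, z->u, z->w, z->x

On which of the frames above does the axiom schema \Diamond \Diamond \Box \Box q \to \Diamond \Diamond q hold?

F1, F2

The schema corresponds to a generalized confluence (Geach) condition: \forall x \forall y (x R^2 y \to \exists w (y R^2 w \wedge x R^2 w)).
F1: holds.
F2: holds.
F3: fails — uR²v but no t with vR²t and uR²t.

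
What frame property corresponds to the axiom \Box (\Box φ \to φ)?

shift-reflexivity: \forall x \forall y (Rxy \to Ryy)

Suppose □(□φ→φ) is valid. Take Rxy and set V(φ)={w : Ryw}. Then at y, □φ holds; since □(□φ→φ) at x, □φ→φ at y, so φ at y, i.e. Ryy.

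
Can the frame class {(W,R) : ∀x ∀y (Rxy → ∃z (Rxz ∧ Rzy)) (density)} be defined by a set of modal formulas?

The condition is density. A defining modal formula is □□p → □p.
Suppose □□p→□p is valid. Take Rxy and set V(p)={w : xR²w}. Then □□p at x, so □p at x, so p at y, i.e. ∃z(Rxz∧Rzy).

Definable; □□p → □p defines it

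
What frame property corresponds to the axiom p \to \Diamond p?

Equivalently (dual form): □p → p.
Suppose □p→p is valid. At any x set V(p)={w : Rxw}. Then □p holds at x, so p holds at x, i.e. Rxx.
The converse is a direct semantic check.
So the correspondent is reflexivity.

Reflexivity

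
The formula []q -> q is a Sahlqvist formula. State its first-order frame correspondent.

Reflexivity

Suppose □q→q is valid. At any x set V(q)={w : Rxw}. Then □q holds at x, so q holds at x, i.e. Rxx.
Conversely, any frame satisfying forall x Rxx validates the schema.
So the correspondent is reflexivity.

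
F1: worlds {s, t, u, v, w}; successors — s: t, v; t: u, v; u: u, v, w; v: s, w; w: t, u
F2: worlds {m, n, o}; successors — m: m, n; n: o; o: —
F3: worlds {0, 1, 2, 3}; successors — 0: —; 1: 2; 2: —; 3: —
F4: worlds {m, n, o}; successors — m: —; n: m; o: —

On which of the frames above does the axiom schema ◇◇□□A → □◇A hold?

F3, F4

This is the axiom for a generalized confluence (Geach) condition; its first-order frame correspondent is ∀x ∀y ∀z ((xR²y ∧ xRz) → ∃w (yR²w ∧ zRw)).
F1: fails — sR²v, sRv but no w* with vR²w* and vRw*.
F2: fails — mR²n, mRm but no w with nR²w and mRw.
F3: holds.
F4: holds.
Valid on: F3, F4.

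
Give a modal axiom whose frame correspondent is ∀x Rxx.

□r → r

A defining formula is □r → r (the T axiom).
Suppose □r→r is valid. At any x set V(r)={w : Rxw}. Then □r holds at x, so r holds at x, i.e. Rxx.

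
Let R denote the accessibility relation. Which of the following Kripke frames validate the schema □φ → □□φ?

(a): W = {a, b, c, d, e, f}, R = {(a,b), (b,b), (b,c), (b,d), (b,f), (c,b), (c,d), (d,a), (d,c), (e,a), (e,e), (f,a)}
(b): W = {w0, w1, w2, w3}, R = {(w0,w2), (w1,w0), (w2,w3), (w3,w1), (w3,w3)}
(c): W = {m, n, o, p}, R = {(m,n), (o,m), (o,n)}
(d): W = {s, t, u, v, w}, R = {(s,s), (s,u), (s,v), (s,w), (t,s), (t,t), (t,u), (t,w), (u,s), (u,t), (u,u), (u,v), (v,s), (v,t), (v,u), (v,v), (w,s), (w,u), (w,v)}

(c)

This is the axiom for transitivity; its first-order frame correspondent is ∀x ∀y ∀z (Rxy ∧ Ryz → Rxz).
(a): fails — Rcd and Rdc but not Rcc.
(b): fails — Rw1w0 and Rw0w2 but not Rw1w2.
(c): condition met.
(d): fails — Rvt and Rtw but not Rvw.
Valid on: (c).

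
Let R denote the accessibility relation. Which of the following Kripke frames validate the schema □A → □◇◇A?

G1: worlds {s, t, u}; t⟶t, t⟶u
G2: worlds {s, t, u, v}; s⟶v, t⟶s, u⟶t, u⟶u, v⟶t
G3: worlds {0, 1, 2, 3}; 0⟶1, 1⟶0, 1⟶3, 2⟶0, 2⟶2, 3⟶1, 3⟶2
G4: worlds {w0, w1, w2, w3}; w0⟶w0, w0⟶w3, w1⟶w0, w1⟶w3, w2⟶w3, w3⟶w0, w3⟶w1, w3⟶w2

Frame correspondent (Sahlqvist): ∀x ∀z (xRz → ∃w (xRw ∧ zR²w)) — i.e. a generalized confluence (Geach) condition.
G1: fails — tRu but no w with tRw and uR²w.
G2: fails — sRv but no w with sRw and vR²w.
G3: ✓.
G4: ✓.
Valid on: G3, G4.

G3, G4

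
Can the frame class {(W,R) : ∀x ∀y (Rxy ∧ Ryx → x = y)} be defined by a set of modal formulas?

Any modally definable frame class is closed under surjective bounded morphisms.
The 4-cycle (worlds a,b,c,d with a→b→c→d→a) is antisymmetric. Sending even-indexed worlds to s and odd-indexed worlds to t is a surjective bounded morphism onto the two-world frame with s↔t, which is not antisymmetric.
Hence antisymmetry is not modally definable.

No — not modally definable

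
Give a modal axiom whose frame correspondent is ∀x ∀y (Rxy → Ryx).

q → □◇q

A defining formula is q → □◇q (the B axiom).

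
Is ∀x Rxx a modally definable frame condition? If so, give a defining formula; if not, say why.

Yes — defined by □p → p

This is a Sahlqvist condition; the T axiom □p → p defines it.
Suppose □p→p is valid. At any x set V(p)={w : Rxw}. Then □p holds at x, so p holds at x, i.e. Rxx.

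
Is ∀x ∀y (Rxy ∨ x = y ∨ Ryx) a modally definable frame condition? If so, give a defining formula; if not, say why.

Not definable by any modal formula

If a class were modally definable it would be closed under disjoint unions (Goldblatt–Thomason).
Take 3 disjoint single-world reflexive frames: each is trivially connected, but their disjoint union has 3 worlds with no edge between distinct components, so it is not connected.
Hence connectedness of R is not modally definable.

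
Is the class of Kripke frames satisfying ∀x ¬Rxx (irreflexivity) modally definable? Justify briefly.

Not definable by any modal formula

If a class were modally definable it would be closed under surjective bounded morphisms (Goldblatt–Thomason).
The 3-cycle (worlds s,t,u with s→t→u→s) is irreflexive, and the map sending every world to a single reflexive point • is a surjective bounded morphism (forth: every edge maps to (•,•); back: every world has a successor). So any modal formula valid on the 3-cycle is also valid on the reflexive point, which is not irreflexive.
So the class is not modally definable.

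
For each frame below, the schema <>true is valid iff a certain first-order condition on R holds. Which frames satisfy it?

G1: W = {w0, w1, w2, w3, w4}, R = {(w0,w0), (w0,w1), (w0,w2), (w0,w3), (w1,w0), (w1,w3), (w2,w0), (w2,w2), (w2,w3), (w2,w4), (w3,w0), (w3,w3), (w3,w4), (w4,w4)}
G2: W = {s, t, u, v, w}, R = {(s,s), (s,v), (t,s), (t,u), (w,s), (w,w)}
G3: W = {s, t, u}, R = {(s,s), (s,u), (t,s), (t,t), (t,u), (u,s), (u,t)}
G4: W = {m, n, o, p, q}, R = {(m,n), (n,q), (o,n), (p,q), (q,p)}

G1, G3, G4

This is the axiom for seriality; its first-order frame correspondent is forall x exists y Rxy.
G1: satisfies the condition.
G2: fails — world u has no successor.
G3: satisfies the condition.
G4: satisfies the condition.
Valid on: G1, G3, G4.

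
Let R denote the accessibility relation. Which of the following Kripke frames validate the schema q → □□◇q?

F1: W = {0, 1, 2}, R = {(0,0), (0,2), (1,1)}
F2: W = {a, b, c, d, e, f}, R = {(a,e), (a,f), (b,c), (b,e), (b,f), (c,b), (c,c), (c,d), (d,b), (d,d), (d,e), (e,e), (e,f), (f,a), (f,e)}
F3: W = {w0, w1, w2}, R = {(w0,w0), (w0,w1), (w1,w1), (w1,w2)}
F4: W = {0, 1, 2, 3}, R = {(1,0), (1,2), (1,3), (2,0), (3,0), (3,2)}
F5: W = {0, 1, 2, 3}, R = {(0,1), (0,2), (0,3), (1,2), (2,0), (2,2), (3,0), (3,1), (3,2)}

This is the axiom for a generalized confluence (Geach) condition; its first-order frame correspondent is ∀x ∀z (xR²z → ∃w (x = w ∧ zRw)).
F1: fails — 0R²2 but no w with 0=w and 2Rw.
F2: fails — aR²a but no w with a=w and aRw.
F3: fails — w0R²w1 but no w with w0=w and w1Rw.
F4: fails — 1R²0 but no w with 1=w and 0Rw.
F5: fails — 0R²0 but no w with 0=w and 0Rw.

none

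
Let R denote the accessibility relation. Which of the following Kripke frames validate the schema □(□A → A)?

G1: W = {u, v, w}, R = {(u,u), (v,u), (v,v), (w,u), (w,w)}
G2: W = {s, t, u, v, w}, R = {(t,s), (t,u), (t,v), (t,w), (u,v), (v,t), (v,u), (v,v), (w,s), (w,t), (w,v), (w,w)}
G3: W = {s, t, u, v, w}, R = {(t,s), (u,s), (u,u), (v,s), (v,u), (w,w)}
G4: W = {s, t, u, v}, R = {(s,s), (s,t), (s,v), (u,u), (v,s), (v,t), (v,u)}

Frame correspondent (Sahlqvist): ∀x ∀y (Rxy → Ryy) — i.e. shift-reflexivity.
G1: satisfies the condition.
G2: fails — Rwt but not Rtt.
G3: fails — Rus but not Rss.
G4: fails — Rvt but not Rtt.

G1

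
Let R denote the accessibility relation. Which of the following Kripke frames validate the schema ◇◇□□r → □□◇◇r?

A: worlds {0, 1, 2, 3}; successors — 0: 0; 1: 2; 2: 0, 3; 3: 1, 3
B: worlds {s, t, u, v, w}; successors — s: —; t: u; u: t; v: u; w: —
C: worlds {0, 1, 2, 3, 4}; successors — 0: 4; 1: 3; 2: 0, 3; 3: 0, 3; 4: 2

B

The schema corresponds to a generalized confluence (Geach) condition: ∀x ∀y ∀z ((xR²y ∧ xR²z) → ∃w (yR²w ∧ zR²w)).
A: fails — 1R²0, 1R²3 but no w with 0R²w and 3R²w.
B: condition met.
C: fails — 1R²0, 1R²3 but no w with 0R²w and 3R²w.
Valid on: B.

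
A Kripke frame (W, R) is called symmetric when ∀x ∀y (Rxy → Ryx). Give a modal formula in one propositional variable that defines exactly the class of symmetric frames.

This is symmetry; the standard corresponding axiom is B: p → □◇p.
Suppose p→□◇p is valid. Take Rxy and set V(p)={x}. Then p at x, so □◇p at x, so ◇p at y, so some z with Ryz has p; z=x, i.e. Ryx.

p → □◇p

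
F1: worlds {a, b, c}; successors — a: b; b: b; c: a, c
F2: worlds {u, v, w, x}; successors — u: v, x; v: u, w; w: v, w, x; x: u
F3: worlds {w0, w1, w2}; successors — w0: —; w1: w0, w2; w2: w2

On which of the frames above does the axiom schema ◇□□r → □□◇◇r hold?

F1

The schema corresponds to a generalized confluence (Geach) condition: ∀x ∀y ∀z ((xRy ∧ xR²z) → ∃w (yR²w ∧ zR²w)).
F1: satisfies the condition.
F2: fails — uRx, uR²u but no t with xR²t and uR²t.
F3: fails — w1Rw0, w1R²w2 but no w with w0R²w and w2R²w.
Valid on: F1.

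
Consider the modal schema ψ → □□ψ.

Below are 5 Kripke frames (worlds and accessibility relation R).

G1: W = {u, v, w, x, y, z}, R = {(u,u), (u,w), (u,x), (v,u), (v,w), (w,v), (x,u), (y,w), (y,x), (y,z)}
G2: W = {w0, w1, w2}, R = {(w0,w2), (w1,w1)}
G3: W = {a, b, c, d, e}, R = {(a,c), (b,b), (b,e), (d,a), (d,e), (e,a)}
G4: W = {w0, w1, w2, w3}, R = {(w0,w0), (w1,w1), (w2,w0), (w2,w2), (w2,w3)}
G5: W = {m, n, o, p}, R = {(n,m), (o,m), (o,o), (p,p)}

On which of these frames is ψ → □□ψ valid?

G2

Frame correspondent (Sahlqvist): ∀x ∀z (xR²z → ∃w (x = w ∧ z = w)) — i.e. a generalized confluence (Geach) condition.
G1: fails — uR²v but u ≠ v.
G2: satisfies the condition.
G3: fails — bR²a but b ≠ a.
G4: fails — w2R²w0 but w2 ≠ w0.
G5: fails — oR²m but o ≠ m.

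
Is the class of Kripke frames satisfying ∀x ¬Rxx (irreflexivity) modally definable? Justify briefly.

Modal frame validity is preserved under surjective bounded morphisms.
The 5-cycle (worlds a,b,c,d,e with a→b→c→d→e→a) is irreflexive, and the map sending every world to a single reflexive point • is a surjective bounded morphism (forth: every edge maps to (•,•); back: every world has a successor). So any modal formula valid on the 5-cycle is also valid on the reflexive point, which is not irreflexive.
So the class is not modally definable.

No — not modally definable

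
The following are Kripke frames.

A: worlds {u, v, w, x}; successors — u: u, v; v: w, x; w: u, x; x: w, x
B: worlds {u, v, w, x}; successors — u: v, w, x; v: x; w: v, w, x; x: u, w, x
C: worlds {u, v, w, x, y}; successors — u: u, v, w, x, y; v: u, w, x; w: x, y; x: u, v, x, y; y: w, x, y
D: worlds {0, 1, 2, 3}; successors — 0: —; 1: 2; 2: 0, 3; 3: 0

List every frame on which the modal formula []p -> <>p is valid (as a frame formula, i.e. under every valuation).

A, B, C

This is the axiom for seriality; its first-order frame correspondent is forall x exists y Rxy.
A: condition met.
B: condition met.
C: condition met.
D: fails — world 0 has no successor.
Valid on: A, B, C.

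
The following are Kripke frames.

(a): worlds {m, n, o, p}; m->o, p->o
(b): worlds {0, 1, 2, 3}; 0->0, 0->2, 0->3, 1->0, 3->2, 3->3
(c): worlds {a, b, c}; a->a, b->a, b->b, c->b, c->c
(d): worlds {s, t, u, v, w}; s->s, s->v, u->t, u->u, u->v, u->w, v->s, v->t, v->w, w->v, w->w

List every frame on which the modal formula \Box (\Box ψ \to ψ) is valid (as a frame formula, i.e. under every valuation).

Frame correspondent (Sahlqvist): \forall x \forall y (Rxy \to Ryy) — i.e. shift-reflexivity.
(a): fails — Rpo but not Roo.
(b): fails — R32 but not R22.
(c): condition met.
(d): fails — Ruv but not Rvv.

(c)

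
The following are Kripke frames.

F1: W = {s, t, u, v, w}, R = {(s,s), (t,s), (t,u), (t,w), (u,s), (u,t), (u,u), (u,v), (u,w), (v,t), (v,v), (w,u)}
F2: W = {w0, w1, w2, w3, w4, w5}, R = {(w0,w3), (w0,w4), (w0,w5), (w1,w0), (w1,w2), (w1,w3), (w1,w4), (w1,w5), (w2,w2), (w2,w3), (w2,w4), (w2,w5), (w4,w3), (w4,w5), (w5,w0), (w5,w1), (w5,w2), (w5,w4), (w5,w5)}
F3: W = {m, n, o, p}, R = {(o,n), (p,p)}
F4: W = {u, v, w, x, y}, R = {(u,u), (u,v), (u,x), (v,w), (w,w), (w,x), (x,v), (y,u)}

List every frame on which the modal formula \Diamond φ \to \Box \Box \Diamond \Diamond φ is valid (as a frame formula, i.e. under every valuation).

The schema corresponds to a generalized confluence (Geach) condition: \forall x \forall y \forall z ((xRy \wedge x R^2 z) \to \exists w (y = w \wedge z R^2 w)).
F1: fails — tRu, tR²s but no w* with u=w* and sR²w*.
F2: fails — w0Rw3, w0R²w3 but no w with w3=w and w3R²w.
F3: condition met.
F4: fails — uRu, uR²v but no t with u=t and vR²t.

F3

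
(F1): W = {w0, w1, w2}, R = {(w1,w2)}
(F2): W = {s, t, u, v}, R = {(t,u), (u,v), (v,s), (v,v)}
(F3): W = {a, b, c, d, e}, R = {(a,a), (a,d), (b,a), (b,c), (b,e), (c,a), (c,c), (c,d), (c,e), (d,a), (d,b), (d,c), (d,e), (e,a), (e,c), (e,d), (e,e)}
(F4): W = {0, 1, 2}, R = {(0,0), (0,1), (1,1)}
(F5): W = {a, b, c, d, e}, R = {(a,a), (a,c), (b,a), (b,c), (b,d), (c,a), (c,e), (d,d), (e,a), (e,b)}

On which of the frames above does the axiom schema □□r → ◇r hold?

The schema corresponds to a generalized confluence (Geach) condition: ∀x ∃w (xR²w ∧ xRw).
(F1): fails — at w0 but no w with w0R²w and w0Rw.
(F2): fails — at s but no w with sR²w and sRw.
(F3): ✓.
(F4): fails — at 2 but no w with 2R²w and 2Rw.
(F5): ✓.

(F3), (F5)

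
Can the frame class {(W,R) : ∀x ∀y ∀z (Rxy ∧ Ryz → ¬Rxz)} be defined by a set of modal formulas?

If a class were modally definable it would be closed under surjective bounded morphisms (Goldblatt–Thomason).
The 7-cycle (worlds s,t,u,v,w,x,y with s→t→u→v→w→x→y→s) is intransitive. Mapping every world to a single reflexive point • is a surjective bounded morphism; the reflexive point is not intransitive (R••∧R•• but R••).
Hence intransitivity is not modally definable.

Not definable by any modal formula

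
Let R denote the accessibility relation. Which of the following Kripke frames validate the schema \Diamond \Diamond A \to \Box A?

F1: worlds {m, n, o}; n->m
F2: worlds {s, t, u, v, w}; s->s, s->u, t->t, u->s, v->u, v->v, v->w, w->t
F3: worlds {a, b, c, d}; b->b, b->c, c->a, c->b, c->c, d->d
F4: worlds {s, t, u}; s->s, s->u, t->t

Frame correspondent (Sahlqvist): \forall x \forall y \forall z ((x R^2 y \wedge xRz) \to \exists w (y = w \wedge z = w)) — i.e. a generalized confluence (Geach) condition.
F1: ✓.
F2: fails — sR²s, sRu but s ≠ u.
F3: fails — bR²a, bRb but a ≠ b.
F4: fails — sR²s, sRu but s ≠ u.

F1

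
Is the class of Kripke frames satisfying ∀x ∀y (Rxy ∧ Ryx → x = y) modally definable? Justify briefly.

Modal frame validity is preserved under surjective bounded morphisms.
The 4-cycle (worlds s,t,u,v with s→t→u→v→s) is antisymmetric. Sending even-indexed worlds to a and odd-indexed worlds to b is a surjective bounded morphism onto the two-world frame with a↔b, which is not antisymmetric.
Hence antisymmetry is not modally definable.

No — not modally definable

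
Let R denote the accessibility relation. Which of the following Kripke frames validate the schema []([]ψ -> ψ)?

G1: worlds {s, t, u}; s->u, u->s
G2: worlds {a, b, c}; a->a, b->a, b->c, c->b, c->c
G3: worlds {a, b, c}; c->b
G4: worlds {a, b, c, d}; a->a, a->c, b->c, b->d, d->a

The schema corresponds to shift-reflexivity: forall x forall y (Rxy -> Ryy).
G1: fails — Rsu but not Ruu.
G2: fails — Rcb but not Rbb.
G3: fails — Rcb but not Rbb.
G4: fails — Rbc but not Rcc.

none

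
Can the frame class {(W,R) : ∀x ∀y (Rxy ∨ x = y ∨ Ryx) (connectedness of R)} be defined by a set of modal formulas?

If a class were modally definable it would be closed under disjoint unions (Goldblatt–Thomason).
Take 3 disjoint single-world reflexive frames: each is trivially connected, but their disjoint union has 3 worlds with no edge between distinct components, so it is not connected.
Hence connectedness of R is not modally definable.

No — not modally definable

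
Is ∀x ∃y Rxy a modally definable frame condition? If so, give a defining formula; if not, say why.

Yes, by □r → ◇r

Yes: it is seriality, defined by the D schema □r → ◇r.
Suppose □r→◇r is valid. At any x set V(r)=W. Then □r at x, so ◇r at x, so x has a successor.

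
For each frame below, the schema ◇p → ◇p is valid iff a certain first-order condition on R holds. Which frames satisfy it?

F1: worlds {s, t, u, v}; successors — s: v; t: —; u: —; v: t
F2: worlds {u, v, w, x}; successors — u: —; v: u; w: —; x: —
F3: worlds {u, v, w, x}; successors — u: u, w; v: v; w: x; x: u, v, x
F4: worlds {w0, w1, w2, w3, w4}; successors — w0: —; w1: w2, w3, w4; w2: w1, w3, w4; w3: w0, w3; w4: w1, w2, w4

F1, F2, F3, F4

This is the axiom for a generalized confluence (Geach) condition; its first-order frame correspondent is ∀x ∀y (xRy → ∃w (y = w ∧ xRw)).
F1: condition met.
F2: condition met.
F3: condition met.
F4: condition met.
Valid on: F1, F2, F3, F4.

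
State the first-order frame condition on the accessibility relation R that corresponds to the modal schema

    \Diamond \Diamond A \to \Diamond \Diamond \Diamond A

\forall x \forall y (x R^2 y \to \exists w (y = w \wedge x R^3 w))

This is a Sahlqvist (Geach-type) schema ◇^2□^0A → □^0◇^3A.
Minimal-valuation argument: fix x; take any y with xR^2y and any z with xR^0z. Set V(A) to the set of worlds R-reachable from y in exactly 0 steps. Then □^0A holds at y, so the antecedent holds at x; validity forces ◇^3A at z, giving a w with zR^3w and yR^0w.
First-order correspondent: \forall x \forall y (x R^2 y \to \exists w (y = w \wedge x R^3 w)).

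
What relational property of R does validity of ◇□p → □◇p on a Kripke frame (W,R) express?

Suppose ◇□p→□◇p is valid. Take Rxy, Rxz and set V(p)={w : Ryw}. Then □p at y so ◇□p at x, so □◇p at x, so ◇p at z, giving w with Rzw and Ryw.
Conversely, on a frame with convergence the schema holds at every world under every valuation.
So the correspondent is convergence.

convergence: ∀x ∀y ∀z (Rxy ∧ Rxz → ∃w (Ryw ∧ Rzw))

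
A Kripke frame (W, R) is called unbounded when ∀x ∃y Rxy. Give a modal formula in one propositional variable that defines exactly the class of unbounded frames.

A defining formula is □ψ → ◇ψ (the D axiom).

□ψ → ◇ψ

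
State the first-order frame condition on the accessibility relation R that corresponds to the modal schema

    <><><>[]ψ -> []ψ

This is a Sahlqvist (Geach-type) schema ◇^3□^1ψ → □^1◇^0ψ.
Minimal-valuation argument: fix x; take any y with xR^3y and any z with xR^1z. Set V(ψ) to the set of worlds R-reachable from y in exactly 1 step. Then □^1ψ holds at y, so the antecedent holds at x; validity forces ◇^0ψ at z, giving a w with zR^0w and yR^1w.
First-order correspondent: forall x forall y forall z ((x R^3 y & xRz) -> exists w (yRw & z = w)).

forall x forall y forall z ((x R^3 y & xRz) -> exists w (yRw & z = w))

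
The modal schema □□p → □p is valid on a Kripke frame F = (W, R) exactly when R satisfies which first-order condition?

Suppose □□p→□p is valid. Take Rxy and set V(p)={w : xR²w}. Then □□p at x, so □p at x, so p at y, i.e. ∃z(Rxz∧Rzy).
Conversely, on a frame with density the schema holds at every world under every valuation.
Frame condition: ∀x ∀y (Rxy → ∃z (Rxz ∧ Rzy)).

density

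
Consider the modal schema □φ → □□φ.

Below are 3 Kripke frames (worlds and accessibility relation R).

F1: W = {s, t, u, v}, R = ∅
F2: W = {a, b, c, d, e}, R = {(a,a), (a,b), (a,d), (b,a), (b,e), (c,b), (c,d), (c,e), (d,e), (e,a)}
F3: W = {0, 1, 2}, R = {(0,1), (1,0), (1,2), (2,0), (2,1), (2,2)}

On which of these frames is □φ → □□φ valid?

This is the axiom for transitivity; its first-order frame correspondent is ∀x ∀y ∀z (Rxy ∧ Ryz → Rxz).
F1: ✓.
F2: fails — Rea and Rab but not Reb.
F3: fails — R10 and R01 but not R11.

F1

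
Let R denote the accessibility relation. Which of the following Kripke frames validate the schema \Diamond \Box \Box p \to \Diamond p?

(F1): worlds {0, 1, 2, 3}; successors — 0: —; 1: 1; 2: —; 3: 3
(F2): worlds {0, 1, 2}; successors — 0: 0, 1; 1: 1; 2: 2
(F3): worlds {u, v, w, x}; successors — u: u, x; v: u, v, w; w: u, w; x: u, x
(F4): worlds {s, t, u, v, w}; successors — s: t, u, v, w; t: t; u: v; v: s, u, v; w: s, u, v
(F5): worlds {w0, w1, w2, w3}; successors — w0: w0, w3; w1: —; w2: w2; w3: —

(F1), (F2), (F3), (F4)

The schema corresponds to a generalized confluence (Geach) condition: \forall x \forall y (xRy \to \exists w (y R^2 w \wedge xRw)).
(F1): ✓.
(F2): ✓.
(F3): ✓.
(F4): ✓.
(F5): fails — w0Rw3 but no w with w3R²w and w0Rw.
Valid on: (F1), (F2), (F3), (F4).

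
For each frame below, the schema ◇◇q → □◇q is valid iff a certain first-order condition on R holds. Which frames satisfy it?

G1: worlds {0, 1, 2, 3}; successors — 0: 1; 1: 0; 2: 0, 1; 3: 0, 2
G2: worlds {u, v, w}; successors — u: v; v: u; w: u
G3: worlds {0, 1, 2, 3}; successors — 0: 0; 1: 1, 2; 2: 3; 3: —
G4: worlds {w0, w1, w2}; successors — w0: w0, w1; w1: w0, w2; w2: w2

Frame correspondent (Sahlqvist): ∀x ∀y ∀z ((xR²y ∧ xRz) → ∃w (y = w ∧ zRw)) — i.e. a generalized confluence (Geach) condition.
G1: fails — 2R²0, 2R0 but no w with 0=w and 0Rw.
G2: ✓.
G3: fails — 1R²1, 1R2 but no w with 1=w and 2Rw.
G4: fails — w0R²w1, w0Rw1 but no w with w1=w and w1Rw.

G2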